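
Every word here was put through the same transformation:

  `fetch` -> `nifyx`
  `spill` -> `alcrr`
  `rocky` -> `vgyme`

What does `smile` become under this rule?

awcri

Treating letters as 0–25, the rule is x ↦ 5x + 14 (mod 26).
Applying it to smile: s(18)→5·18+14≡0=a; m(12)→5·12+14≡22=w; i(8)→5·8+14≡2=c; l(11)→5·11+14≡17=r; e(4)→5·4+14≡8=i (all mod 26).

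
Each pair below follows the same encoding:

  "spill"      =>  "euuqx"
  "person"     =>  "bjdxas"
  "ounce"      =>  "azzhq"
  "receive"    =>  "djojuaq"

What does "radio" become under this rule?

dfpna

Shifts by position in spill: pos 0: s→e (+12), pos 1: p→u (+5), pos 2: i→u (+12), pos 3: l→q (+5) — repeating every 2. A repeating key of period 2 is used — shifts +12, +5 over and over.
Applying it to radio: r+12=d, a+5=f, d+12=p, i+5=n, o+12=a.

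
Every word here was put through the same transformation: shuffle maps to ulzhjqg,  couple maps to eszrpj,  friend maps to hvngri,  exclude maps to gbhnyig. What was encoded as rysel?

punch

Shifts by position in shuffle: pos 0: s→u (+2), pos 1: h→l (+4), pos 2: u→z (+5), pos 3: f→h (+2), pos 4: f→j (+4), pos 5: l→q (+5) — repeating every 3. It's a Vigenère-style cipher with numeric key [2,4,5]: position i shifts by key[i mod 3].
Reversing it on rysel: r−2=p, y−4=u, s−5=n, e−2=c, l−4=h.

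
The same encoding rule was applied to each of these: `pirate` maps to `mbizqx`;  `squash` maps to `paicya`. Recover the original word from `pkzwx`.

porch

Read the word backwards and shift each letter +8.
Reversing it on pkzwx: shift back: p−8=h, k−8=c, z−8=r, w−8=o, x−8=p → hcrop; then reverse → porch.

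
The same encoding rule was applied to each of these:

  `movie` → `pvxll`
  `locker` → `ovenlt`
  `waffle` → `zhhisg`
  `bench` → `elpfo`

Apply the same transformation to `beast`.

elcva

The shifts repeat in a cycle of length 3: positions 0,1,… shift by +3, +7, +2, then the pattern repeats.
Applying it to beast: b+3=e, e+7=l, a+2=c, s+3=v, t+7=a.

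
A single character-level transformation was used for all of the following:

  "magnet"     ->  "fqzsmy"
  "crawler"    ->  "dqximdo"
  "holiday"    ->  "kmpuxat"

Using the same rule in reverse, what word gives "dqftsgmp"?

The word is reversed, then every letter is shifted forward by 12.
Decoding dqftsgmp: shift back: d−12=r, q−12=e, f−12=t, t−12=h, s−12=g, g−12=u, m−12=a, p−12=d → rethguad; then reverse → daughter.

daughter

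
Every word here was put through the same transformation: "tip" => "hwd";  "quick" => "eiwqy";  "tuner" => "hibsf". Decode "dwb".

It's a constant shift of +14 (ROT14).
Reversing it on dwb: d−14=p, w−14=i, b−14=n.

pin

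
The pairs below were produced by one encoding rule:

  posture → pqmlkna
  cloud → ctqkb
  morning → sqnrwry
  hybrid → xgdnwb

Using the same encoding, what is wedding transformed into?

p(15)→p(15) and o(14)→q(16) fit y≡25x+4 (mod 26); the inverse of 25 mod 26 is 25. Treating letters as 0–25, the rule is x ↦ 25x + 4 (mod 26).
On wedding: w(22)→25·22+4≡8=i; e(4)→25·4+4≡0=a; d(3)→25·3+4≡1=b; d(3)→25·3+4≡1=b; i(8)→25·8+4≡22=w; n(13)→25·13+4≡17=r; g(6)→25·6+4≡24=y (all mod 26).

iabbwry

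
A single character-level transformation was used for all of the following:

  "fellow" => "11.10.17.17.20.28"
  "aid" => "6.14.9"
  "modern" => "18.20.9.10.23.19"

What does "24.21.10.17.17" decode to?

Each letter is replaced by its alphabet position (a=1..z=26) + 5.
Decoding 24.21.10.17.17: 24→(24−5)÷1=19=s, 21→(21−5)÷1=16=p, 10→(10−5)÷1=5=e, 17→(17−5)÷1=12=l, 17→(17−5)÷1=12=l.

spell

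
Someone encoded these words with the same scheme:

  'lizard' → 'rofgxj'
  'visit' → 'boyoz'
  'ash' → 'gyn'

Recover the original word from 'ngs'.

ham

Every letter moves 6 places later in the alphabet, wrapping around z→a.
Reversing it on ngs: n−6=h, g−6=a, s−6=m.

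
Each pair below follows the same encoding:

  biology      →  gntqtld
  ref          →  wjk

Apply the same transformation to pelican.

ujqnhfs

Compare letters: b→g is +5, i→n is +5, o→t is +5 — a constant shift. This is a Caesar cipher with shift 5.
For pelican: p+5=u, e+5=j, l+5=q, i+5=n, c+5=h, a+5=f, n+5=s.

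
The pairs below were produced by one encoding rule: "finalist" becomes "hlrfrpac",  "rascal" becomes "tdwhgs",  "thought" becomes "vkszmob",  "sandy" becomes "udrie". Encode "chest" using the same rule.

In finalist: f→h is +2, i→l is +3, n→r is +4, a→f is +5 — the shift increases by 1 each position. Letter i (0-indexed) is shifted by i+2, so successive shifts are 2, 3, 4, ….
For chest: c+2=e, h+3=k, e+4=i, s+5=x, t+6=z.

ekixz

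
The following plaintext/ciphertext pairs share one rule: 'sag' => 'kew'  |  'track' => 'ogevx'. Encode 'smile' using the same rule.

ipmqw

The output letters match the input read backwards, each shifted +4: sag reversed is gas. Read the word backwards and shift each letter +4.
Applying it to smile: reverse → elims; then shift: e+4=i, l+4=p, i+4=m, m+4=q, s+4=w.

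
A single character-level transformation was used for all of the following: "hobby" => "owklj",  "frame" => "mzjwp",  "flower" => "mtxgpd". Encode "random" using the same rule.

In hobby: h→o is +7, o→w is +8, b→k is +9, b→l is +10 — the shift increases by 1 each position. Letter i (0-indexed) is shifted by i+7, so successive shifts are 7, 8, 9, ….
Applying it to random: r+7=y, a+8=i, n+9=w, d+10=n, o+11=z, m+12=y.

yiwnzy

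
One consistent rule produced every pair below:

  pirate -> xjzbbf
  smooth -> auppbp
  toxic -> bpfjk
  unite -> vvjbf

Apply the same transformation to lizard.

The shift depends on letter class: consonant p→x is +8, but vowel i→j is +1. The rule splits by letter class: vowels +1, consonants +8.
For lizard: l(cons)+8=t, i(vowel)+1=j, z(cons)+8=h, a(vowel)+1=b, r(cons)+8=z, d(cons)+8=l.

tjhbzl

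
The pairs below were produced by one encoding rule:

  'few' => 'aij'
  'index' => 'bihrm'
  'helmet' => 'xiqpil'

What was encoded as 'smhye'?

The output letters match the input read backwards, each shifted +4: few reversed is wef. Two steps: reverse the string, then apply a Caesar shift of +4.
Reversing it on smhye: shift back: s−4=o, m−4=i, h−4=d, y−4=u, e−4=a → oidua; then reverse → audio.

audio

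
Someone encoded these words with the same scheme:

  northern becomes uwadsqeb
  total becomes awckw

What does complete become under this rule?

jwvzwqgs

Letter i (0-indexed) is shifted by i+7, so successive shifts are 7, 8, 9, ….
For complete: c+7=j, o+8=w, m+9=v, p+10=z, l+11=w, e+12=q, t+13=g, e+14=s.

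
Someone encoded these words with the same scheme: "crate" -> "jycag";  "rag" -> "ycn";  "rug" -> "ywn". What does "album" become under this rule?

csiwt

The shift depends on letter class: consonant c→j is +7, but vowel a→c is +2. The rule splits by letter class: vowels +2, consonants +7.
On album: a(vowel)+2=c, l(cons)+7=s, b(cons)+7=i, u(vowel)+2=w, m(cons)+7=t.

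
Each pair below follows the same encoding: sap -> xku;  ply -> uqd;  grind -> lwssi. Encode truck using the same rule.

ywehp

The shift depends on letter class: consonant s→x is +5, but vowel a→k is +10. Two shifts are in play — +10 for a/e/i/o/u, +5 for every other letter.
For truck: t(cons)+5=y, r(cons)+5=w, u(vowel)+10=e, c(cons)+5=h, k(cons)+5=p.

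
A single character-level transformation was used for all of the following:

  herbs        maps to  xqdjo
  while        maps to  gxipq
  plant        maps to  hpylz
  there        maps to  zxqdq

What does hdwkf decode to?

proud

This is an affine cipher: with a=0,…,z=25, each position x becomes (11x+24) mod 26.
Undoing it on hdwkf: h(7)→19·(7−24)≡15=p; d(3)→19·(3−24)≡17=r; w(22)→19·(22−24)≡14=o; k(10)→19·(10−24)≡20=u; f(5)→19·(5−24)≡3=d (all mod 26).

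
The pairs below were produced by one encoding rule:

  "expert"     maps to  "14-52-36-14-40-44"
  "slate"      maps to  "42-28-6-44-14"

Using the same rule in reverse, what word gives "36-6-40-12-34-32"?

Each letter becomes 2×(its alphabet position, a=1..z=26) + 4.
Decoding 36-6-40-12-34-32: 36→(36−4)÷2=16=p, 6→(6−4)÷2=1=a, 40→(40−4)÷2=18=r, 12→(12−4)÷2=4=d, 34→(34−4)÷2=15=o, 32→(32−4)÷2=14=n.

pardon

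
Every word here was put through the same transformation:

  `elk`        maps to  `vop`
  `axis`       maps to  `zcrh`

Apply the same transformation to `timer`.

grnvi

Each pair mirrors across the alphabet (e↔v, l↔o, k↔p): positions sum to 25. This is the alphabet-reversal cipher (Atbash): a becomes z, b becomes y, etc.
Applying it to timer: t↔g, i↔r, m↔n, e↔v, r↔i.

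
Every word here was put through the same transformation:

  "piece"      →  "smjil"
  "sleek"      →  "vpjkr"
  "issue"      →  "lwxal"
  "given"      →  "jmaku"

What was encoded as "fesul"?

canoe

In piece: p→s is +3, i→m is +4, e→j is +5, c→i is +6 — the shift increases by 1 each position. Letter i (0-indexed) is shifted by i+3, so successive shifts are 3, 4, 5, ….
Undoing it on fesul: f−3=c, e−4=a, s−5=n, u−6=o, l−7=e.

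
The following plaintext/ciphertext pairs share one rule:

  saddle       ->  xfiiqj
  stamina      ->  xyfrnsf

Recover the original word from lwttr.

Compare letters: s→x is +5, a→f is +5, d→i is +5 — a constant shift. It's a constant shift of +5 (ROT5).
Undoing it on lwttr: l−5=g, w−5=r, t−5=o, t−5=o, r−5=m.

groom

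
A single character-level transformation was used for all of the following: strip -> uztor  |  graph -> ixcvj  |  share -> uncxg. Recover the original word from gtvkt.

enter

Shifts by position in strip: pos 0: s→u (+2), pos 1: t→z (+6), pos 2: r→t (+2), pos 3: i→o (+6) — repeating every 2. A repeating key of period 2 is used — shifts +2, +6 over and over.
Decoding gtvkt: g−2=e, t−6=n, v−2=t, k−6=e, t−2=r.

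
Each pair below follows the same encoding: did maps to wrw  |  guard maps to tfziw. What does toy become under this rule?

glb

Each pair mirrors across the alphabet (d↔w, i↔r, d↔w): positions sum to 25. Each letter is replaced by its mirror in the alphabet: a↔z, b↔y, c↔x, and so on (the Atbash cipher).
For toy: t↔g, o↔l, y↔b.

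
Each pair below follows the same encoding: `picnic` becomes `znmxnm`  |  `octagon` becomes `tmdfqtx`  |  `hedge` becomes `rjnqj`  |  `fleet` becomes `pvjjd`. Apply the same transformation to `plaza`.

The shift depends on letter class: consonant p→z is +10, but vowel i→n is +5. The rule splits by letter class: vowels +5, consonants +10.
For plaza: p(cons)+10=z, l(cons)+10=v, a(vowel)+5=f, z(cons)+10=j, a(vowel)+5=f.

zvfjf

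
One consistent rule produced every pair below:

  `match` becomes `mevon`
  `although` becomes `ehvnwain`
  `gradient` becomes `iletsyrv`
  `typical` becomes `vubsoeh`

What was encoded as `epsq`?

axis

m(12)→m(12) and a(0)→e(4) fit y≡5x+4 (mod 26); the inverse of 5 mod 26 is 21. This is an affine cipher: with a=0,…,z=25, each position x becomes (5x+4) mod 26.
Undoing it on epsq: e(4)→21·(4−4)≡0=a; p(15)→21·(15−4)≡23=x; s(18)→21·(18−4)≡8=i; q(16)→21·(16−4)≡18=s (all mod 26).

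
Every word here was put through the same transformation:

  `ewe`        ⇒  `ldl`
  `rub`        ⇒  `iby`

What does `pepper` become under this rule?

ylwwlw

The output letters match the input read backwards, each shifted +7: ewe reversed is ewe. Read the word backwards and shift each letter +7.
On pepper: reverse → reppep; then shift: r+7=y, e+7=l, p+7=w, p+7=w, e+7=l, p+7=w.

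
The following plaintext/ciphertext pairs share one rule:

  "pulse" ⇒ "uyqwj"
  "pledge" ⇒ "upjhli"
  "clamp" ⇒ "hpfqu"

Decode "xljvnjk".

Shifts by position in pulse: pos 0: p→u (+5), pos 1: u→y (+4), pos 2: l→q (+5), pos 3: s→w (+4) — repeating every 2. It's a Vigenère-style cipher with numeric key [5,4]: position i shifts by key[i mod 2].
Decoding xljvnjk: x−5=s, l−4=h, j−5=e, v−4=r, n−5=i, j−4=f, k−5=f.

sheriff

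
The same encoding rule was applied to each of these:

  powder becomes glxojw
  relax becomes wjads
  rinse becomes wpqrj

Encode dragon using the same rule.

p(15)→g(6) and o(14)→l(11) fit y≡21x+3 (mod 26); the inverse of 21 mod 26 is 5. Treating letters as 0–25, the rule is x ↦ 21x + 3 (mod 26).
On dragon: d(3)→21·3+3≡14=o; r(17)→21·17+3≡22=w; a(0)→21·0+3≡3=d; g(6)→21·6+3≡25=z; o(14)→21·14+3≡11=l; n(13)→21·13+3≡16=q (all mod 26).

owdzlq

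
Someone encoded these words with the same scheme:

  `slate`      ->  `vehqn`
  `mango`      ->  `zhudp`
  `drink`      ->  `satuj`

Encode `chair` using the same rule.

xyhta

Treating letters as 0–25, the rule is x ↦ 21x + 7 (mod 26).
On chair: c(2)→21·2+7≡23=x; h(7)→21·7+7≡24=y; a(0)→21·0+7≡7=h; i(8)→21·8+7≡19=t; r(17)→21·17+7≡0=a (all mod 26).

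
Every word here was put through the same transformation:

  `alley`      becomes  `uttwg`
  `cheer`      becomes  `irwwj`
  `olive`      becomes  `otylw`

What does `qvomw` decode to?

spoke

a(0)→u(20) and l(11)→t(19) fit y≡7x+20 (mod 26); the inverse of 7 mod 26 is 15. Treating letters as 0–25, the rule is x ↦ 7x + 20 (mod 26).
Decoding qvomw: q(16)→15·(16−20)≡18=s; v(21)→15·(21−20)≡15=p; o(14)→15·(14−20)≡14=o; m(12)→15·(12−20)≡10=k; w(22)→15·(22−20)≡4=e (all mod 26).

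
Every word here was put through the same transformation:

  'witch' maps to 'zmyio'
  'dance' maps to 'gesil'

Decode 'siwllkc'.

In witch: w→z is +3, i→m is +4, t→y is +5, c→i is +6 — the shift increases by 1 each position. The shift increases by 1 at each position, starting from +3: 3, 4, 5, ….
Undoing it on siwllkc: s−3=p, i−4=e, w−5=r, l−6=f, l−7=e, k−8=c, c−9=t.

perfect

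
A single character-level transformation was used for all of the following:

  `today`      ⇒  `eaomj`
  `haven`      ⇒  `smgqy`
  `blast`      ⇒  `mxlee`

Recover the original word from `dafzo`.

sound

Shifts by position in today: pos 0: t→e (+11), pos 1: o→a (+12), pos 2: d→o (+11), pos 3: a→m (+12) — repeating every 2. A repeating key of period 2 is used — shifts +11, +12 over and over.
Reversing it on dafzo: d−11=s, a−12=o, f−11=u, z−12=n, o−11=d.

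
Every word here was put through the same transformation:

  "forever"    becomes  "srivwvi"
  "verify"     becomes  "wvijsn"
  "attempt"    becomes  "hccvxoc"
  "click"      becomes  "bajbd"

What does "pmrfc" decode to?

ghost

f(5)→s(18) and o(14)→r(17) fit y≡23x+7 (mod 26); the inverse of 23 mod 26 is 17. Each letter's alphabet position (a=0..z=25) is mapped through 23·x+7 mod 26 — an affine cipher.
Decoding pmrfc: p(15)→17·(15−7)≡6=g; m(12)→17·(12−7)≡7=h; r(17)→17·(17−7)≡14=o; f(5)→17·(5−7)≡18=s; c(2)→17·(2−7)≡19=t (all mod 26).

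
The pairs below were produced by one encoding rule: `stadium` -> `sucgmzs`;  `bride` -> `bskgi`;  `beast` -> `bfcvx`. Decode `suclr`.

Letter i (0-indexed) is shifted by i+0, so successive shifts are 0, 1, 2, ….
Reversing it on suclr: s−0=s, u−1=t, c−2=a, l−3=i, r−4=n.

stain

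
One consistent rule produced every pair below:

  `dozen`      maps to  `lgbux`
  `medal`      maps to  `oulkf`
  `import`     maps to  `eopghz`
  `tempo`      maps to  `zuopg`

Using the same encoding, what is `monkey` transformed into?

ogxwus

d(3)→l(11) and o(14)→g(6) fit y≡9x+10 (mod 26); the inverse of 9 mod 26 is 3. Each letter's alphabet position (a=0..z=25) is mapped through 9·x+10 mod 26 — an affine cipher.
On monkey: m(12)→9·12+10≡14=o; o(14)→9·14+10≡6=g; n(13)→9·13+10≡23=x; k(10)→9·10+10≡22=w; e(4)→9·4+10≡20=u; y(24)→9·24+10≡18=s (all mod 26).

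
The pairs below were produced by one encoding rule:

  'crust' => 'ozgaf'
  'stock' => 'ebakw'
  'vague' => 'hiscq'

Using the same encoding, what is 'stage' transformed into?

ebmoq

Shifts by position in crust: pos 0: c→o (+12), pos 1: r→z (+8), pos 2: u→g (+12), pos 3: s→a (+8) — repeating every 2. The shifts repeat in a cycle of length 2: positions 0,1,… shift by +12, +8, then the pattern repeats.
For stage: s+12=e, t+8=b, a+12=m, g+8=o, e+12=q.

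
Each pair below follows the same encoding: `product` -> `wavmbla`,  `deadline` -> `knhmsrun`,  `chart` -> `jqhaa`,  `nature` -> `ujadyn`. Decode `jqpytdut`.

Shifts by position in product: pos 0: p→w (+7), pos 1: r→a (+9), pos 2: o→v (+7), pos 3: d→m (+9) — repeating every 2. It's a Vigenère-style cipher with numeric key [7,9]: position i shifts by key[i mod 2].
Decoding jqpytdut: j−7=c, q−9=h, p−7=i, y−9=p, t−7=m, d−9=u, u−7=n, t−9=k.

chipmunk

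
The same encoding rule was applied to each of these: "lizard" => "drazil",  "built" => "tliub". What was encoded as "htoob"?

booth

The output letters match the input read backwards: lizard reversed is drazil. The word is simply reversed.
Decoding htoob: then reverse → booth.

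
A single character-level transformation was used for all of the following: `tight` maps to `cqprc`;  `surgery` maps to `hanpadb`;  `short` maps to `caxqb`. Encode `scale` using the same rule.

nujlb

Two steps: reverse the string, then apply a Caesar shift of +9.
Applying it to scale: reverse → elacs; then shift: e+9=n, l+9=u, a+9=j, c+9=l, s+9=b.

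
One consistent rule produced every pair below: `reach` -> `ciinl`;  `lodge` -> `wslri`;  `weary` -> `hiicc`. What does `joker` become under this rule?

Shifts by position in reach: pos 0: r→c (+11), pos 1: e→i (+4), pos 2: a→i (+8), pos 3: c→n (+11), pos 4: h→l (+4) — repeating every 3. The shifts repeat in a cycle of length 3: positions 0,1,… shift by +11, +4, +8, then the pattern repeats.
Applying it to joker: j+11=u, o+4=s, k+8=s, e+11=p, r+4=v.

usspv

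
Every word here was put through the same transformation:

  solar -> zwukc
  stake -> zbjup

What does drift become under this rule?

In solar: s→z is +7, o→w is +8, l→u is +9, a→k is +10 — the shift increases by 1 each position. Each letter shifts forward by (position + 7), i.e. 7, 8, 9, … — the shift grows by one for each successive letter.
For drift: d+7=k, r+8=z, i+9=r, f+10=p, t+11=e.

kzrpe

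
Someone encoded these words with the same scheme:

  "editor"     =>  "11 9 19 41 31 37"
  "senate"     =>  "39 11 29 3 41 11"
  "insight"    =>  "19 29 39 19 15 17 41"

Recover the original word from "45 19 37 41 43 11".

e(#5)→11 and d(#4)→9: differences scale by 2, so n = 2·pos + 1. The formula is n = 2×(alphabet index, a=1) + 1.
Reversing it on 45 19 37 41 43 11: 45→(45−1)÷2=22=v, 19→(19−1)÷2=9=i, 37→(37−1)÷2=18=r, 41→(41−1)÷2=20=t, 43→(43−1)÷2=21=u, 11→(11−1)÷2=5=e.

virtue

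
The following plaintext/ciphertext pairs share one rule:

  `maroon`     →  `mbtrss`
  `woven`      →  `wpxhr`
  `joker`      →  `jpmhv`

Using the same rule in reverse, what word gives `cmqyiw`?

In maroon: m→m is +0, a→b is +1, r→t is +2, o→r is +3 — the shift increases by 1 each position. The shift increases by 1 at each position, starting from +0: 0, 1, 2, ….
Reversing it on cmqyiw: c−0=c, m−1=l, q−2=o, y−3=v, i−4=e, w−5=r.

clover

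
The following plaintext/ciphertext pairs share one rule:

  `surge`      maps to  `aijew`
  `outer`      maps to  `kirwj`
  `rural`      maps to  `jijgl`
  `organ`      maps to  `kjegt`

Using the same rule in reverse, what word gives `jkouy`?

s(18)→a(0) and u(20)→i(8) fit y≡17x+6 (mod 26); the inverse of 17 mod 26 is 23. Treating letters as 0–25, the rule is x ↦ 17x + 6 (mod 26).
Undoing it on jkouy: j(9)→23·(9−6)≡17=r; k(10)→23·(10−6)≡14=o; o(14)→23·(14−6)≡2=c; u(20)→23·(20−6)≡10=k; y(24)→23·(24−6)≡24=y (all mod 26).

rocky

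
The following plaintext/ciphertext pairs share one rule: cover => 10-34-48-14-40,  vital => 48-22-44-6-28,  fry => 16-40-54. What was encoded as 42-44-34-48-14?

c(#3)→10 and o(#15)→34: differences scale by 2, so n = 2·pos + 4. The formula is n = 2×(alphabet index, a=1) + 4.
Reversing it on 42-44-34-48-14: 42→(42−4)÷2=19=s, 44→(44−4)÷2=20=t, 34→(34−4)÷2=15=o, 48→(48−4)÷2=22=v, 14→(14−4)÷2=5=e.

stove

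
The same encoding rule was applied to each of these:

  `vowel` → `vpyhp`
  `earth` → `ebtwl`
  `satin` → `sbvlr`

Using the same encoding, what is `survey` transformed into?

svtyid

Letter i (0-indexed) is shifted by i+0, so successive shifts are 0, 1, 2, ….
For survey: s+0=s, u+1=v, r+2=t, v+3=y, e+4=i, y+5=d.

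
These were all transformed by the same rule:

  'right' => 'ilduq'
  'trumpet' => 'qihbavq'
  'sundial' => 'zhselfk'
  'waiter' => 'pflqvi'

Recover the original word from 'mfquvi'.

father

r(17)→i(8) and i(8)→l(11) fit y≡17x+5 (mod 26); the inverse of 17 mod 26 is 23. This is an affine cipher: with a=0,…,z=25, each position x becomes (17x+5) mod 26.
Decoding mfquvi: m(12)→23·(12−5)≡5=f; f(5)→23·(5−5)≡0=a; q(16)→23·(16−5)≡19=t; u(20)→23·(20−5)≡7=h; v(21)→23·(21−5)≡4=e; i(8)→23·(8−5)≡17=r (all mod 26).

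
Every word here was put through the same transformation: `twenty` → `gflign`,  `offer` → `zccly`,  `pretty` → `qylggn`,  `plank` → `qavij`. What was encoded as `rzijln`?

t(19)→g(6) and w(22)→f(5) fit y≡17x+21 (mod 26); the inverse of 17 mod 26 is 23. Each letter's alphabet position (a=0..z=25) is mapped through 17·x+21 mod 26 — an affine cipher.
Reversing it on rzijln: r(17)→23·(17−21)≡12=m; z(25)→23·(25−21)≡14=o; i(8)→23·(8−21)≡13=n; j(9)→23·(9−21)≡10=k; l(11)→23·(11−21)≡4=e; n(13)→23·(13−21)≡24=y (all mod 26).

monkey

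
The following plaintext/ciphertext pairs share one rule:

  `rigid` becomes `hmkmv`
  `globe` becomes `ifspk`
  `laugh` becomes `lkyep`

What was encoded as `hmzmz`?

vivid

Two steps: reverse the string, then apply a Caesar shift of +4.
Reversing it on hmzmz: shift back: h−4=d, m−4=i, z−4=v, m−4=i, z−4=v → diviv; then reverse → vivid.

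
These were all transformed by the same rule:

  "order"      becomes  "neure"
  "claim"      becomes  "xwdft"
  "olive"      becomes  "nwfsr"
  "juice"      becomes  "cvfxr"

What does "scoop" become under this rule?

o(14)→n(13) and r(17)→e(4) fit y≡23x+3 (mod 26); the inverse of 23 mod 26 is 17. Each letter's alphabet position (a=0..z=25) is mapped through 23·x+3 mod 26 — an affine cipher.
On scoop: s(18)→23·18+3≡1=b; c(2)→23·2+3≡23=x; o(14)→23·14+3≡13=n; o(14)→23·14+3≡13=n; p(15)→23·15+3≡10=k (all mod 26).

bxnnk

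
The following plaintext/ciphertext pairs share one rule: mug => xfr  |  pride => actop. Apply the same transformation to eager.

Every letter moves 11 places later in the alphabet, wrapping around z→a.
On eager: e+11=p, a+11=l, g+11=r, e+11=p, r+11=c.

plrpc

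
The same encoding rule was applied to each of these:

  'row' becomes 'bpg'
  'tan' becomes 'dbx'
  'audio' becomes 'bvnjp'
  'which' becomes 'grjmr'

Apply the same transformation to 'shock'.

The shift depends on letter class: consonant r→b is +10, but vowel o→p is +1. Vowels shift forward by 1 and consonants shift forward by 10.
On shock: s(cons)+10=c, h(cons)+10=r, o(vowel)+1=p, c(cons)+10=m, k(cons)+10=u.

crpmu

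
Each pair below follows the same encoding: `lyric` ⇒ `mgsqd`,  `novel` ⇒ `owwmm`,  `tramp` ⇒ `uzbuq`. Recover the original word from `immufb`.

Shifts by position in lyric: pos 0: l→m (+1), pos 1: y→g (+8), pos 2: r→s (+1), pos 3: i→q (+8) — repeating every 2. A repeating key of period 2 is used — shifts +1, +8 over and over.
Reversing it on immufb: i−1=h, m−8=e, m−1=l, u−8=m, f−1=e, b−8=t.

helmet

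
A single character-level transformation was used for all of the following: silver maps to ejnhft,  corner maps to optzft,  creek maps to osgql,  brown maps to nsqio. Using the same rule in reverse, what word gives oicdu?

Shifts by position in silver: pos 0: s→e (+12), pos 1: i→j (+1), pos 2: l→n (+2), pos 3: v→h (+12), pos 4: e→f (+1), pos 5: r→t (+2) — repeating every 3. It's a Vigenère-style cipher with numeric key [12,1,2]: position i shifts by key[i mod 3].
Undoing it on oicdu: o−12=c, i−1=h, c−2=a, d−12=r, u−1=t.

chart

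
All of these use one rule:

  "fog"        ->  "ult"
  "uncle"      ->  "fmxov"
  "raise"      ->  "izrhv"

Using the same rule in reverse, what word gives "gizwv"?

trade

Each pair mirrors across the alphabet (f↔u, o↔l, g↔t): positions sum to 25. Letters are reflected about the middle of the alphabet (position → 25−position): Atbash.
Reversing it on gizwv: g↔t, i↔r, z↔a, w↔d, v↔e.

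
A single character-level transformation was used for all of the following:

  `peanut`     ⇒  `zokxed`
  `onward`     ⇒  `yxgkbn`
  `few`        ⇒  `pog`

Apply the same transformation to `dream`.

Every letter moves 10 places later in the alphabet, wrapping around z→a.
On dream: d+10=n, r+10=b, e+10=o, a+10=k, m+10=w.

nbokw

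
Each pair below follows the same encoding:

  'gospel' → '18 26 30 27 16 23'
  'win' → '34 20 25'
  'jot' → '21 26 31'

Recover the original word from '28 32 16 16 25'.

queen

g is letter #7 and maps to 18: an offset of 11. Each letter is replaced by its alphabet position (a=1..z=26) + 11.
Decoding 28 32 16 16 25: 28→(28−11)÷1=17=q, 32→(32−11)÷1=21=u, 16→(16−11)÷1=5=e, 16→(16−11)÷1=5=e, 25→(25−11)÷1=14=n.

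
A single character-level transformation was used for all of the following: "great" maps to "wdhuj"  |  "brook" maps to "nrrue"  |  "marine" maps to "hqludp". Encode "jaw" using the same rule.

zdm

The output letters match the input read backwards, each shifted +3: great reversed is taerg. Two steps: reverse the string, then apply a Caesar shift of +3.
Applying it to jaw: reverse → waj; then shift: w+3=z, a+3=d, j+3=m.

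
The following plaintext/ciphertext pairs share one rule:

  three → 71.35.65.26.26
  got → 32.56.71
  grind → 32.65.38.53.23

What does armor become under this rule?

t(#20)→71 and h(#8)→35: differences scale by 3, so n = 3·pos + 11. Each letter becomes 3×(its alphabet position, a=1..z=26) + 11.
On armor: a=1→14, r=18→65, m=13→50, o=15→56, r=18→65.

14.65.50.56.65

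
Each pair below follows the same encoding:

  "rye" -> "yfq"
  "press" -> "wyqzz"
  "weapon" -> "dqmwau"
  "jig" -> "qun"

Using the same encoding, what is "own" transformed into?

adu

Vowels shift forward by 12 and consonants shift forward by 7.
For own: o(vowel)+12=a, w(cons)+7=d, n(cons)+7=u.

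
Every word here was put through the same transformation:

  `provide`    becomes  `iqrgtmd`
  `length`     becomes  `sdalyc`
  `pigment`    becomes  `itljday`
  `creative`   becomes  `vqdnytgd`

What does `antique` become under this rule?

p(15)→i(8) and r(17)→q(16) fit y≡17x+13 (mod 26); the inverse of 17 mod 26 is 23. Each letter's alphabet position (a=0..z=25) is mapped through 17·x+13 mod 26 — an affine cipher.
For antique: a(0)→17·0+13≡13=n; n(13)→17·13+13≡0=a; t(19)→17·19+13≡24=y; i(8)→17·8+13≡19=t; q(16)→17·16+13≡25=z; u(20)→17·20+13≡15=p; e(4)→17·4+13≡3=d (all mod 26).

naytzpd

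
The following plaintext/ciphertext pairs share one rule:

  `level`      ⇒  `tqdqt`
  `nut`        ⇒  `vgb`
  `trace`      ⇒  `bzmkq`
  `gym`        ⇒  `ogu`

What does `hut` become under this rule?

pgb

The shift depends on letter class: consonant l→t is +8, but vowel e→q is +12. The rule splits by letter class: vowels +12, consonants +8.
On hut: h(cons)+8=p, u(vowel)+12=g, t(cons)+8=b.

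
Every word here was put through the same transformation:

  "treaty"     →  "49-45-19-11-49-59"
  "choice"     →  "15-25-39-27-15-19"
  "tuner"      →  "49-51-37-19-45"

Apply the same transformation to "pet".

t(#20)→49 and r(#18)→45: differences scale by 2, so n = 2·pos + 9. Each letter becomes 2×(its alphabet position, a=1..z=26) + 9.
Applying it to pet: p=16→41, e=5→19, t=20→49.

41-19-49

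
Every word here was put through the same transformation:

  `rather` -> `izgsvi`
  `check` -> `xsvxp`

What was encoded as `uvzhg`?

feast

Each pair mirrors across the alphabet (r↔i, a↔z, t↔g): positions sum to 25. Letters are reflected about the middle of the alphabet (position → 25−position): Atbash.
Reversing it on uvzhg: u↔f, v↔e, z↔a, h↔s, g↔t.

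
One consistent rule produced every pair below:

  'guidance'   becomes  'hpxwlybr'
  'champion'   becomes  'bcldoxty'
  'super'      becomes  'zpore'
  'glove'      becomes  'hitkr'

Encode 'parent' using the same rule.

This is an affine cipher: with a=0,…,z=25, each position x becomes (21x+11) mod 26.
Applying it to parent: p(15)→21·15+11≡14=o; a(0)→21·0+11≡11=l; r(17)→21·17+11≡4=e; e(4)→21·4+11≡17=r; n(13)→21·13+11≡24=y; t(19)→21·19+11≡20=u (all mod 26).

oleryu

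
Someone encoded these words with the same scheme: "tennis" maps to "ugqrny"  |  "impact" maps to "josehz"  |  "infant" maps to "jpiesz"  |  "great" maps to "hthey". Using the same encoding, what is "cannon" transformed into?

In tennis: t→u is +1, e→g is +2, n→q is +3, n→r is +4 — the shift increases by 1 each position. Each letter shifts forward by (position + 1), i.e. 1, 2, 3, … — the shift grows by one for each successive letter.
For cannon: c+1=d, a+2=c, n+3=q, n+4=r, o+5=t, n+6=t.

dcqrtt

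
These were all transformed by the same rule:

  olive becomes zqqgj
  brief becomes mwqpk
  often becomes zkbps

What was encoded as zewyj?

ozone

Shifts by position in olive: pos 0: o→z (+11), pos 1: l→q (+5), pos 2: i→q (+8), pos 3: v→g (+11), pos 4: e→j (+5) — repeating every 3. A repeating key of period 3 is used — shifts +11, +5, +8 over and over.
Decoding zewyj: z−11=o, e−5=z, w−8=o, y−11=n, j−5=e.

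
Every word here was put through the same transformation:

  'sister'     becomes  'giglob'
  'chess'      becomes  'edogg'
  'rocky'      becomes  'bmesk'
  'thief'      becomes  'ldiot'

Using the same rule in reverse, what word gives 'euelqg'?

cactus

s(18)→g(6) and i(8)→i(8) fit y≡5x+20 (mod 26); the inverse of 5 mod 26 is 21. Treating letters as 0–25, the rule is x ↦ 5x + 20 (mod 26).
Decoding euelqg: e(4)→21·(4−20)≡2=c; u(20)→21·(20−20)≡0=a; e(4)→21·(4−20)≡2=c; l(11)→21·(11−20)≡19=t; q(16)→21·(16−20)≡20=u; g(6)→21·(6−20)≡18=s (all mod 26).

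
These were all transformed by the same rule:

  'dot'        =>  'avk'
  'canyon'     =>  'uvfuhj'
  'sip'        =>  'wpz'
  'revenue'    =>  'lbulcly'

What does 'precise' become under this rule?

lzpjlyw

The output letters match the input read backwards, each shifted +7: dot reversed is tod. Read the word backwards and shift each letter +7.
On precise: reverse → esicerp; then shift: e+7=l, s+7=z, i+7=p, c+7=j, e+7=l, r+7=y, p+7=w.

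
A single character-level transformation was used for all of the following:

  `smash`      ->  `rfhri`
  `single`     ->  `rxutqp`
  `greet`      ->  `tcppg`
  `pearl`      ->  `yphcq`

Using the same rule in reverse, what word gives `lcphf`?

cream

s(18)→r(17) and m(12)→f(5) fit y≡15x+7 (mod 26); the inverse of 15 mod 26 is 7. Each letter's alphabet position (a=0..z=25) is mapped through 15·x+7 mod 26 — an affine cipher.
Decoding lcphf: l(11)→7·(11−7)≡2=c; c(2)→7·(2−7)≡17=r; p(15)→7·(15−7)≡4=e; h(7)→7·(7−7)≡0=a; f(5)→7·(5−7)≡12=m (all mod 26).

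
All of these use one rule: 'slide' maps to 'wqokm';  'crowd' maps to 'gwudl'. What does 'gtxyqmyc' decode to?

The shift increases by 1 at each position, starting from +4: 4, 5, 6, ….
Decoding gtxyqmyc: g−4=c, t−5=o, x−6=r, y−7=r, q−8=i, m−9=d, y−10=o, c−11=r.

corridor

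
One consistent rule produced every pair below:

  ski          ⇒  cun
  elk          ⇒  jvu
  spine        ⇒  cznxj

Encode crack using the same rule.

The rule splits by letter class: vowels +5, consonants +10.
For crack: c(cons)+10=m, r(cons)+10=b, a(vowel)+5=f, c(cons)+10=m, k(cons)+10=u.

mbfmu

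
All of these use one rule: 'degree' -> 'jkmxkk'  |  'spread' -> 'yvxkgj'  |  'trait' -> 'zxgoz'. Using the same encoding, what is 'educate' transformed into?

kjaigzk

Compare letters: d→j is +6, e→k is +6, g→m is +6 — a constant shift. This is a Caesar cipher with shift 6.
Applying it to educate: e+6=k, d+6=j, u+6=a, c+6=i, a+6=g, t+6=z, e+6=k.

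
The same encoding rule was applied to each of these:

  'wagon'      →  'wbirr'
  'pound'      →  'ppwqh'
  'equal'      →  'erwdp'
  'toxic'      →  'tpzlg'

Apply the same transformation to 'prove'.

In wagon: w→w is +0, a→b is +1, g→i is +2, o→r is +3 — the shift increases by 1 each position. Each letter shifts forward by its position index (0, 1, 2, …) — the shift grows by one for each successive letter.
Applying it to prove: p+0=p, r+1=s, o+2=q, v+3=y, e+4=i.

psqyi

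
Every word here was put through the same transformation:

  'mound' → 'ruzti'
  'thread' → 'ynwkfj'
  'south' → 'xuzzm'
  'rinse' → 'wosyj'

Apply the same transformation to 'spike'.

xvnqj

Shifts by position in mound: pos 0: m→r (+5), pos 1: o→u (+6), pos 2: u→z (+5), pos 3: n→t (+6) — repeating every 2. The shifts repeat in a cycle of length 2: positions 0,1,… shift by +5, +6, then the pattern repeats.
For spike: s+5=x, p+6=v, i+5=n, k+6=q, e+5=j.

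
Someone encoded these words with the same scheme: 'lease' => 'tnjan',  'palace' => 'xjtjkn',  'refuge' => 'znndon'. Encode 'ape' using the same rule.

The shift depends on letter class: consonant l→t is +8, but vowel e→n is +9. The rule splits by letter class: vowels +9, consonants +8.
On ape: a(vowel)+9=j, p(cons)+8=x, e(vowel)+9=n.

jxn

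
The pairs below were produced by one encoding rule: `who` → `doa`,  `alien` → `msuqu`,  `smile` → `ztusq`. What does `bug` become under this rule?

ign

The shift depends on letter class: consonant w→d is +7, but vowel o→a is +12. The rule splits by letter class: vowels +12, consonants +7.
For bug: b(cons)+7=i, u(vowel)+12=g, g(cons)+7=n.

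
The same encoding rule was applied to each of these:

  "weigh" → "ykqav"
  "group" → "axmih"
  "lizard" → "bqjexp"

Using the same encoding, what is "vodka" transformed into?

w(22)→y(24) and e(4)→k(10) fit y≡21x+4 (mod 26); the inverse of 21 mod 26 is 5. Each letter's alphabet position (a=0..z=25) is mapped through 21·x+4 mod 26 — an affine cipher.
On vodka: v(21)→21·21+4≡3=d; o(14)→21·14+4≡12=m; d(3)→21·3+4≡15=p; k(10)→21·10+4≡6=g; a(0)→21·0+4≡4=e (all mod 26).

dmpge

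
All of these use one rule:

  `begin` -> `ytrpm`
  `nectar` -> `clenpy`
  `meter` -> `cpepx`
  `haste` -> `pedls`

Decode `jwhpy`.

The word is reversed, then every letter is shifted forward by 11.
Reversing it on jwhpy: shift back: j−11=y, w−11=l, h−11=w, p−11=e, y−11=n → ylwen; then reverse → newly.

newly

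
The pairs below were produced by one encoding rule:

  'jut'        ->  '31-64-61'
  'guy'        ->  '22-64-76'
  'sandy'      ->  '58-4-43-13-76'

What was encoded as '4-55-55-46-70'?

arrow

The formula is n = 3×(alphabet index, a=1) + 1.
Undoing it on 4-55-55-46-70: 4→(4−1)÷3=1=a, 55→(55−1)÷3=18=r, 55→(55−1)÷3=18=r, 46→(46−1)÷3=15=o, 70→(70−1)÷3=23=w.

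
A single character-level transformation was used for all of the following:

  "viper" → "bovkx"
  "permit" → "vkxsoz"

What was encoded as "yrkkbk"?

Compare letters: v→b is +6, i→o is +6, p→v is +6 — a constant shift. Every letter moves 6 places later in the alphabet, wrapping around z→a.
Reversing it on yrkkbk: y−6=s, r−6=l, k−6=e, k−6=e, b−6=v, k−6=e.

sleeve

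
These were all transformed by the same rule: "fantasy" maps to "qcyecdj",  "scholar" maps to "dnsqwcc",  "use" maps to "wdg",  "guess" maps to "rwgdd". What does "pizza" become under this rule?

The shift depends on letter class: consonant f→q is +11, but vowel a→c is +2. The rule splits by letter class: vowels +2, consonants +11.
For pizza: p(cons)+11=a, i(vowel)+2=k, z(cons)+11=k, z(cons)+11=k, a(vowel)+2=c.

akkkc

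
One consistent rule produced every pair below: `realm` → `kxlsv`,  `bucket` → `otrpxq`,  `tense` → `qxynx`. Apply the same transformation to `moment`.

vbvxyq

r(17)→k(10) and e(4)→x(23) fit y≡3x+11 (mod 26); the inverse of 3 mod 26 is 9. Treating letters as 0–25, the rule is x ↦ 3x + 11 (mod 26).
For moment: m(12)→3·12+11≡21=v; o(14)→3·14+11≡1=b; m(12)→3·12+11≡21=v; e(4)→3·4+11≡23=x; n(13)→3·13+11≡24=y; t(19)→3·19+11≡16=q (all mod 26).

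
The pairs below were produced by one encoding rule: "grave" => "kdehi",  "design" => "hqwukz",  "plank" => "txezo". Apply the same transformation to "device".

hqzugq

Shifts by position in grave: pos 0: g→k (+4), pos 1: r→d (+12), pos 2: a→e (+4), pos 3: v→h (+12) — repeating every 2. It's a Vigenère-style cipher with numeric key [4,12]: position i shifts by key[i mod 2].
For device: d+4=h, e+12=q, v+4=z, i+12=u, c+4=g, e+12=q.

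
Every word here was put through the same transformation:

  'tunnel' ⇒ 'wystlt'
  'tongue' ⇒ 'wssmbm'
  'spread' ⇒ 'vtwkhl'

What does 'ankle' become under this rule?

In tunnel: t→w is +3, u→y is +4, n→s is +5, n→t is +6 — the shift increases by 1 each position. Letter i (0-indexed) is shifted by i+3, so successive shifts are 3, 4, 5, ….
For ankle: a+3=d, n+4=r, k+5=p, l+6=r, e+7=l.

drprl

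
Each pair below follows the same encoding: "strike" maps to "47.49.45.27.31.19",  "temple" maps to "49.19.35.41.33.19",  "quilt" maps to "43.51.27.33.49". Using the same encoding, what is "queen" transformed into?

Each letter becomes 2×(its alphabet position, a=1..z=26) + 9.
Applying it to queen: q=17→43, u=21→51, e=5→19, e=5→19, n=14→37.

43.51.19.19.37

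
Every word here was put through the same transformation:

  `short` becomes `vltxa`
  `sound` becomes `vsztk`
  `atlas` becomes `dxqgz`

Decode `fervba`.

campus

In short: s→v is +3, h→l is +4, o→t is +5, r→x is +6 — the shift increases by 1 each position. Each letter shifts forward by (position + 3), i.e. 3, 4, 5, … — the shift grows by one for each successive letter.
Undoing it on fervba: f−3=c, e−4=a, r−5=m, v−6=p, b−7=u, a−8=s.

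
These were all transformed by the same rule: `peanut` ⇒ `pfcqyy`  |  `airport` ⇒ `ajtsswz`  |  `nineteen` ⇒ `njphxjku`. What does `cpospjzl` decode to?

complete

In peanut: p→p is +0, e→f is +1, a→c is +2, n→q is +3 — the shift increases by 1 each position. The shift increases by 1 at each position, starting from +0: 0, 1, 2, ….
Decoding cpospjzl: c−0=c, p−1=o, o−2=m, s−3=p, p−4=l, j−5=e, z−6=t, l−7=e.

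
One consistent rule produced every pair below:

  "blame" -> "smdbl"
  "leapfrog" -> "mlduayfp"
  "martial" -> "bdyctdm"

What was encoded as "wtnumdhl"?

displace

Treating letters as 0–25, the rule is x ↦ 15x + 3 (mod 26).
Decoding wtnumdhl: w(22)→7·(22−3)≡3=d; t(19)→7·(19−3)≡8=i; n(13)→7·(13−3)≡18=s; u(20)→7·(20−3)≡15=p; m(12)→7·(12−3)≡11=l; d(3)→7·(3−3)≡0=a; h(7)→7·(7−3)≡2=c; l(11)→7·(11−3)≡4=e (all mod 26).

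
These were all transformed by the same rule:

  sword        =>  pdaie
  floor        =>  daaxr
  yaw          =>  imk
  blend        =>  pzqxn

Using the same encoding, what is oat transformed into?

fma

The output letters match the input read backwards, each shifted +12: sword reversed is drows. Two steps: reverse the string, then apply a Caesar shift of +12.
Applying it to oat: reverse → tao; then shift: t+12=f, a+12=m, o+12=a.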